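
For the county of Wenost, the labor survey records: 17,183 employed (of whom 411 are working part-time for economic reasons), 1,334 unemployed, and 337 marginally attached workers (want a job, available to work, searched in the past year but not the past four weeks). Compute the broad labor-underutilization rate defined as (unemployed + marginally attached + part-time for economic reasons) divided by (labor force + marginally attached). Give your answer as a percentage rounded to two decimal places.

Labor force = 17,183 + 1,334 = 18,517.
Numerator = 1,334 + 337 + 411 = 2,082.
Denominator = 18,517 + 337 = 18,854.
Broad rate = 2,082 / 18,854 = 11.04%.

Broad underutilization rate ≈ 11.04%.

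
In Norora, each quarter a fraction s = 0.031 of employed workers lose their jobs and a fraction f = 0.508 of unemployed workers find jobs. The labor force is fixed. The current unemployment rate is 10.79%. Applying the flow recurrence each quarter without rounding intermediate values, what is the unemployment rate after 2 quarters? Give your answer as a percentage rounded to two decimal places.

With a fixed labor force, u_{t+1} = u_t + s·(1−u_t) − f·u_t = u_t·(1−s−f) + s.
Here 1−s−f = 0.461 and s = 0.031.
u_1 = 0.107900 × 0.461 + 0.031 = 0.080742.
u_2 = 0.080742 × 0.461 + 0.031 = 0.068222.

Unemployment rate after two quarters ≈ 6.82%.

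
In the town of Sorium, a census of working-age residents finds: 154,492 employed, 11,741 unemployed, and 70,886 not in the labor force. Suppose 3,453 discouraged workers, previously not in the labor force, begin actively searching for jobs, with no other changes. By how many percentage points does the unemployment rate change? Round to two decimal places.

Initially, labor force = 154,492 + 11,741 = 166,233, so u = 11,741/166,233 = 7.06%.
After the change, unemployed and labor force both rise by 3,453 → E = 154,492, U = 15,194, labor force = 169,686.
New unemployment rate = 15,194 / 169,686 = 8.95%.
Change = 8.95% − 7.06% = +1.89 percentage points.

The unemployment rate changes by +1.89 percentage points.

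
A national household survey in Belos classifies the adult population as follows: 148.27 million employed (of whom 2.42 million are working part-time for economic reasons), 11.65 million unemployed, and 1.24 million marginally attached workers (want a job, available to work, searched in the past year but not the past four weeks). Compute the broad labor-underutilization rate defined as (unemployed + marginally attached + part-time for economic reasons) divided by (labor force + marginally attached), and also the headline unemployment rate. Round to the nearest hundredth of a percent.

Broad underutilization rate ≈ 9.50%; headline unemployment rate ≈ 7.28%.

Labor force = 148.27 + 11.65 = 159.92 million.
Numerator = 11.65 + 1.24 + 2.42 = 15.31 million.
Denominator = 159.92 + 1.24 = 161.16 million.
Broad rate = 15.31 / 161.16 = 9.50%.
Headline unemployment rate = 11.65 / 159.92 = 7.28%.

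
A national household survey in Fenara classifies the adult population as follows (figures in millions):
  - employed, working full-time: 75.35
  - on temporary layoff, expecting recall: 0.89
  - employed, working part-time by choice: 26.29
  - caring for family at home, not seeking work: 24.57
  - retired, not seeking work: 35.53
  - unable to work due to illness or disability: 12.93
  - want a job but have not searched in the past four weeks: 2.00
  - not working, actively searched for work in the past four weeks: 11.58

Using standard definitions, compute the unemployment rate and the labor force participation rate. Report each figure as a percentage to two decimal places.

Employed = 75.35 + 26.29 = 101.64 million.
Unemployed = 0.89 + 11.58 = 12.47 million (jobless and actively searching, or on temporary layoff).
Labor force = 101.64 + 12.47 = 114.11 million.
Not in labor force = 24.57 + 35.53 + 12.93 + 2.00 = 75.03 million (those not working and not actively searching are outside the labor force — including those who want a job but have given up searching).
Civilian working-age population = 114.11 + 75.03 = 189.14 million.
Unemployment rate = 12.47 / 114.11 = 10.93%.
Labor force participation rate = 114.11 / 189.14 = 60.33%.

Unemployment rate ≈ 10.93%; labor force participation rate ≈ 60.33%.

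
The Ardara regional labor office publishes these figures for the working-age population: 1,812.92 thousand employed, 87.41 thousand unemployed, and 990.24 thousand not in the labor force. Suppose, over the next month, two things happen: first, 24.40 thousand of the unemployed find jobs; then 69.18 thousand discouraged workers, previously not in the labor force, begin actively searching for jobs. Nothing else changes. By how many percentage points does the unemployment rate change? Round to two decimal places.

The unemployment rate changes by +2.11 percentage points.

Initially, labor force = 1,812.92 + 87.41 = 1,900.33 thousand, so u = 87.41/1,900.33 = 4.60%.
After the first change, unemployed falls and employed rises by 24.40; labor force unchanged → E = 1,837.32, U = 63.01, labor force = 1,900.33 thousand.
After the second change, unemployed and labor force both rise by 69.18 → E = 1,837.32, U = 132.19, labor force = 1,969.51 thousand.
New unemployment rate = 132.19 / 1,969.51 = 6.71%.
Change = 6.71% − 4.60% = +2.11 percentage points.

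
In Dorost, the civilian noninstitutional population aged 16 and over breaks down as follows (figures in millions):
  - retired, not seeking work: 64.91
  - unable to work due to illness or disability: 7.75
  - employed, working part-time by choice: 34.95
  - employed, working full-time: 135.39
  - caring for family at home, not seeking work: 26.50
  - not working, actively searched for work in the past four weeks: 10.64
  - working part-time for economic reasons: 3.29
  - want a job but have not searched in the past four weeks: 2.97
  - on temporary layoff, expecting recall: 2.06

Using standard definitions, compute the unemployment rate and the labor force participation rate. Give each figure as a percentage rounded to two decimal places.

Employed = 34.95 + 135.39 + 3.29 = 173.63 million (anyone who worked, including part-time for economic reasons, counts as employed).
Unemployed = 10.64 + 2.06 = 12.70 million (jobless and actively searching, or on temporary layoff).
Labor force = 173.63 + 12.70 = 186.33 million.
Not in labor force = 64.91 + 7.75 + 26.50 + 2.97 = 102.13 million (those not working and not actively searching are outside the labor force — including those who want a job but have given up searching).
Civilian working-age population = 186.33 + 102.13 = 288.46 million.
Unemployment rate = 12.70 / 186.33 = 6.82%.
Labor force participation rate = 186.33 / 288.46 = 64.59%.

Unemployment rate ≈ 6.82%; labor force participation rate ≈ 64.59%.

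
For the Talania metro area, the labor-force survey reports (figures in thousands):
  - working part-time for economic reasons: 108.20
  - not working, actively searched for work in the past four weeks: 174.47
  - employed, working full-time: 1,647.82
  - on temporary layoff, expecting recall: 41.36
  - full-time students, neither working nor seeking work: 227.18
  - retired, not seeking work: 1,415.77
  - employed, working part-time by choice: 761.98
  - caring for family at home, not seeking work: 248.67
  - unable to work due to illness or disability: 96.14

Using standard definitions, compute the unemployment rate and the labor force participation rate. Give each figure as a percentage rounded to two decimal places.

Employed = 108.20 + 1,647.82 + 761.98 = 2,518.00 thousand (anyone who worked, including part-time for economic reasons, counts as employed).
Unemployed = 174.47 + 41.36 = 215.83 thousand (jobless and actively searching, or on temporary layoff).
Labor force = 2,518.00 + 215.83 = 2,733.83 thousand.
Not in labor force = 227.18 + 1,415.77 + 248.67 + 96.14 = 1,987.76 thousand (those not working and not actively searching are outside the labor force).
Civilian working-age population = 2,733.83 + 1,987.76 = 4,721.59 thousand.
Unemployment rate = 215.83 / 2,733.83 = 7.89%.
Labor force participation rate = 2,733.83 / 4,721.59 = 57.90%.

Unemployment rate ≈ 7.89%; labor force participation rate ≈ 57.90%.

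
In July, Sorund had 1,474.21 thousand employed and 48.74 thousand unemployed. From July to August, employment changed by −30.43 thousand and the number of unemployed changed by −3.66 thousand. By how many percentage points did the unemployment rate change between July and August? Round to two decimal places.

July: labor force = 1,474.21 + 48.74 = 1,522.95; u = 48.74/1,522.95 = 3.20%.
August: labor force = 1,443.78 + 45.08 = 1,488.86; u = 45.08/1,488.86 = 3.03%.
Change = 3.03% − 3.20% = −0.17 pp.

The unemployment rate changed by −0.17 percentage points.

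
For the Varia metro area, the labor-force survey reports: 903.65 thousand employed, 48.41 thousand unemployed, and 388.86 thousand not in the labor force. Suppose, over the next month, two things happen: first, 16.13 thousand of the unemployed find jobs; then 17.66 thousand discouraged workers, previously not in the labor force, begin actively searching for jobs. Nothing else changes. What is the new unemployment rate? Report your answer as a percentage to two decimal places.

Initially, labor force = 903.65 + 48.41 = 952.06 thousand, so u = 48.41/952.06 = 5.08%.
After the first change, unemployed falls and employed rises by 16.13; labor force unchanged → E = 919.78, U = 32.28, labor force = 952.06 thousand.
After the second change, unemployed and labor force both rise by 17.66 → E = 919.78, U = 49.94, labor force = 969.72 thousand.
New unemployment rate = 49.94 / 969.72 = 5.15%.

New unemployment rate ≈ 5.15%.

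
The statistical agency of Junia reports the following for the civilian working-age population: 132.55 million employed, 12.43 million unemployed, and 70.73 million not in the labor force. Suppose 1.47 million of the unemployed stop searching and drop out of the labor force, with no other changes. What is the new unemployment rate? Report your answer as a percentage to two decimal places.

Initially, labor force = 132.55 + 12.43 = 144.98 million, so u = 12.43/144.98 = 8.57%.
After the change, unemployed and labor force both fall by 1.47 → E = 132.55, U = 10.96, labor force = 143.51 million.
New unemployment rate = 10.96 / 143.51 = 7.64%.

New unemployment rate ≈ 7.64%.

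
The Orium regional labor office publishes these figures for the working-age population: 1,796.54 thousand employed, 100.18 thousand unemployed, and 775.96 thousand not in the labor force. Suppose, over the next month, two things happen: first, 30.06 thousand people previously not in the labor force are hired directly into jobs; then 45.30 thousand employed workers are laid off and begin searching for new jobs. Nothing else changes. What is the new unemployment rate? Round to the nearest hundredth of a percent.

Initially, labor force = 1,796.54 + 100.18 = 1,896.72 thousand, so u = 100.18/1,896.72 = 5.28%.
After the first change, employed and labor force both rise by 30.06; unemployed unchanged → E = 1,826.60, U = 100.18, labor force = 1,926.78 thousand.
After the second change, employed falls and unemployed rises by 45.30; labor force unchanged → E = 1,781.30, U = 145.48, labor force = 1,926.78 thousand.
New unemployment rate = 145.48 / 1,926.78 = 7.55%.

New unemployment rate ≈ 7.55%.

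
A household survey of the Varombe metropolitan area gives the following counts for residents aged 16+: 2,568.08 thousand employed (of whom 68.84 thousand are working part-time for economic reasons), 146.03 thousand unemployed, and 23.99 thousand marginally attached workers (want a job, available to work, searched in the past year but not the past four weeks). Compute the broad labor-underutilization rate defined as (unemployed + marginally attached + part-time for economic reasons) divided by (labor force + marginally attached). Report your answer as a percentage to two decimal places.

Broad underutilization rate ≈ 8.72%.

Labor force = 2,568.08 + 146.03 = 2,714.11 thousand.
Numerator = 146.03 + 23.99 + 68.84 = 238.86 thousand.
Denominator = 2,714.11 + 23.99 = 2,738.10 thousand.
Broad rate = 238.86 / 2,738.10 = 8.72%.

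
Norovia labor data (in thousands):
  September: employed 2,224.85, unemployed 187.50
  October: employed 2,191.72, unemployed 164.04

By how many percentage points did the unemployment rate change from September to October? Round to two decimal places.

The unemployment rate changed by −0.81 percentage points.

September: labor force = 2,224.85 + 187.50 = 2,412.35; u = 187.50/2,412.35 = 7.77%.
October: labor force = 2,191.72 + 164.04 = 2,355.76; u = 164.04/2,355.76 = 6.96%.
Change = 6.96% − 7.77% = −0.81 pp.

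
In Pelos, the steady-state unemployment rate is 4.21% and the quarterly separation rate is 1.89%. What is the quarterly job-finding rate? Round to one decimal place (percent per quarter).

From u* = s/(s+f): f = s·(1−u)/u.
f = 1.89 × (1 − 0.0421) / 0.0421 = 1.8104 / 0.0421 ≈ 43.0% per quarter.

Job-finding rate ≈ 43.0% per quarter.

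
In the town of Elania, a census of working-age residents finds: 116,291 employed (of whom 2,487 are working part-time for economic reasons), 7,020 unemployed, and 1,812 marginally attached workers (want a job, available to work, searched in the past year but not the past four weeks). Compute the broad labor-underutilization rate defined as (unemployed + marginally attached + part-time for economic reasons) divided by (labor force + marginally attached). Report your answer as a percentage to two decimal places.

Broad underutilization rate ≈ 9.05%.

Labor force = 116,291 + 7,020 = 123,311.
Numerator = 7,020 + 1,812 + 2,487 = 11,319.
Denominator = 123,311 + 1,812 = 125,123.
Broad rate = 11,319 / 125,123 = 9.05%.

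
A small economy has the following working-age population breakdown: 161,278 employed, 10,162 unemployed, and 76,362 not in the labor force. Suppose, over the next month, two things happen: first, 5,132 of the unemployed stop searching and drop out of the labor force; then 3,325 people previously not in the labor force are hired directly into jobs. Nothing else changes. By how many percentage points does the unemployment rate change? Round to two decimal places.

The unemployment rate changes by −2.96 percentage points.

Initially, labor force = 161,278 + 10,162 = 171,440, so u = 10,162/171,440 = 5.93%.
After the first change, unemployed and labor force both fall by 5,132 → E = 161,278, U = 5,030, labor force = 166,308.
After the second change, employed and labor force both rise by 3,325; unemployed unchanged → E = 164,603, U = 5,030, labor force = 169,633.
New unemployment rate = 5,030 / 169,633 = 2.97%.
Change = 2.97% − 5.93% = −2.96 percentage points.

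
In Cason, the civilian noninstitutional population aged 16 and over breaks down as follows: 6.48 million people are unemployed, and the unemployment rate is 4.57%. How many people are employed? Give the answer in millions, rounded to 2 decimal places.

About 135.31 million are employed.

Labor force = U / u = 6.48 / 0.0457 ≈ 141.79 million.
Employed = labor force − unemployed = 141.79 − 6.48 = 135.31 million.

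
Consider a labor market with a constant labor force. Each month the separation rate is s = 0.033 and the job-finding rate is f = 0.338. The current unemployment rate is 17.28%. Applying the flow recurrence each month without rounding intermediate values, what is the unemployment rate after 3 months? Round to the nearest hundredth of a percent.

With a fixed labor force, u_{t+1} = u_t + s·(1−u_t) − f·u_t = u_t·(1−s−f) + s.
Here 1−s−f = 0.629 and s = 0.033.
u_1 = 0.172800 × 0.629 + 0.033 = 0.141691.
u_2 = 0.141691 × 0.629 + 0.033 = 0.122124.
u_3 = 0.122124 × 0.629 + 0.033 = 0.109816.

Unemployment rate after three months ≈ 10.98%.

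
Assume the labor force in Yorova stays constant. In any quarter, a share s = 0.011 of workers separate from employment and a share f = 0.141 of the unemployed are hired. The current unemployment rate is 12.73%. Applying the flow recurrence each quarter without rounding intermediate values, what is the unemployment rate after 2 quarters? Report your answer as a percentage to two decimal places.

With a fixed labor force, u_{t+1} = u_t + s·(1−u_t) − f·u_t = u_t·(1−s−f) + s.
Here 1−s−f = 0.848 and s = 0.011.
u_1 = 0.127300 × 0.848 + 0.011 = 0.118950.
u_2 = 0.118950 × 0.848 + 0.011 = 0.111870.

Unemployment rate after two quarters ≈ 11.19%.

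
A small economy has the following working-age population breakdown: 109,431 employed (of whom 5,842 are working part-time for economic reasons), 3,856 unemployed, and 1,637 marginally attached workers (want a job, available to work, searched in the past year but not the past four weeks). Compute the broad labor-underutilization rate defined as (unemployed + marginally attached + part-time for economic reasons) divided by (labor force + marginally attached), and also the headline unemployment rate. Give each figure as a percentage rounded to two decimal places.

Broad underutilization rate ≈ 9.86%; headline unemployment rate ≈ 3.40%.

Labor force = 109,431 + 3,856 = 113,287.
Numerator = 3,856 + 1,637 + 5,842 = 11,335.
Denominator = 113,287 + 1,637 = 114,924.
Broad rate = 11,335 / 114,924 = 9.86%.
Headline unemployment rate = 3,856 / 113,287 = 3.40%.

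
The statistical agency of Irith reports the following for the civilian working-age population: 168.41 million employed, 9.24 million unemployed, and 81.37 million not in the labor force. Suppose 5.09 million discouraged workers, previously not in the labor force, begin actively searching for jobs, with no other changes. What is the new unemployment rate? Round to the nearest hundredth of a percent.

New unemployment rate ≈ 7.84%.

Initially, labor force = 168.41 + 9.24 = 177.65 million, so u = 9.24/177.65 = 5.20%.
After the change, unemployed and labor force both rise by 5.09 → E = 168.41, U = 14.33, labor force = 182.74 million.
New unemployment rate = 14.33 / 182.74 = 7.84%.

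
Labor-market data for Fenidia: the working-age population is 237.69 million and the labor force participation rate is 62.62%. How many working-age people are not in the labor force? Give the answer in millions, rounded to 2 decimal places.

Share not in the labor force = 1 − 0.6262 = 0.3738.
Not in labor force = 0.3738 × 237.69 ≈ 88.85 million.

About 88.85 million are not in the labor force.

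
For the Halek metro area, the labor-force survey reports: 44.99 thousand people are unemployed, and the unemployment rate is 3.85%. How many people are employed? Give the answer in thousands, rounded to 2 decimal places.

About 1,123.58 thousand are employed.

Labor force = U / u = 44.99 / 0.0385 ≈ 1,168.57 thousand.
Employed = labor force − unemployed = 1,168.57 − 44.99 = 1,123.58 thousand.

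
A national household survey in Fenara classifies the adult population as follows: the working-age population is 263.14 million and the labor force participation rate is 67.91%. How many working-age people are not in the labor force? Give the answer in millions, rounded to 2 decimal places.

Share not in the labor force = 1 − 0.6791 = 0.3209.
Not in labor force = 0.3209 × 263.14 ≈ 84.44 million.

About 84.44 million are not in the labor force.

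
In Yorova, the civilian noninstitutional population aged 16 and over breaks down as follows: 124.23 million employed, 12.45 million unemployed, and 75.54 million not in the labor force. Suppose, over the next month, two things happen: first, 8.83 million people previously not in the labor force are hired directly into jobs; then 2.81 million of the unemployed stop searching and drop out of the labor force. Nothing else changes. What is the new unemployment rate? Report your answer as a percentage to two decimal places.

New unemployment rate ≈ 6.76%.

Initially, labor force = 124.23 + 12.45 = 136.68 million, so u = 12.45/136.68 = 9.11%.
After the first change, employed and labor force both rise by 8.83; unemployed unchanged → E = 133.06, U = 12.45, labor force = 145.51 million.
After the second change, unemployed and labor force both fall by 2.81 → E = 133.06, U = 9.64, labor force = 142.70 million.
New unemployment rate = 9.64 / 142.70 = 6.76%.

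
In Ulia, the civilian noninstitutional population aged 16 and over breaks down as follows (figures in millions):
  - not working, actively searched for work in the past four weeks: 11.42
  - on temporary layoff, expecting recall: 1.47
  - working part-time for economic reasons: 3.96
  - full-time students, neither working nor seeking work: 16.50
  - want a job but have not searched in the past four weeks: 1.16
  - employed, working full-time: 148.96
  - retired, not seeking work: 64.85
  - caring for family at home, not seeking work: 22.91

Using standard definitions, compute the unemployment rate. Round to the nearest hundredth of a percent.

Employed = 3.96 + 148.96 = 152.92 million (anyone who worked, including part-time for economic reasons, counts as employed).
Unemployed = 11.42 + 1.47 = 12.89 million (jobless and actively searching, or on temporary layoff).
Labor force = 152.92 + 12.89 = 165.81 million.
Unemployment rate = 12.89 / 165.81 = 7.77%.

Unemployment rate ≈ 7.77%.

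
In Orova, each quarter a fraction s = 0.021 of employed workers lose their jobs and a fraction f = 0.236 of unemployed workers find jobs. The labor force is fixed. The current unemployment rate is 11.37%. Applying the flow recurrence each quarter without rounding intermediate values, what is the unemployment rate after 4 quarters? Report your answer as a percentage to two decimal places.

Unemployment rate after four quarters ≈ 9.15%.

With a fixed labor force, u_{t+1} = u_t + s·(1−u_t) − f·u_t = u_t·(1−s−f) + s.
Here 1−s−f = 0.743 and s = 0.021.
u_1 = 0.113700 × 0.743 + 0.021 = 0.105479.
u_2 = 0.105479 × 0.743 + 0.021 = 0.099371.
u_3 = 0.099371 × 0.743 + 0.021 = 0.094833.
u_4 = 0.094833 × 0.743 + 0.021 = 0.091461.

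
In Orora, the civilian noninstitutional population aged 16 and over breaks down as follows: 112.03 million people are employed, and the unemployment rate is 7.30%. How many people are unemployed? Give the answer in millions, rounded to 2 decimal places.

Let U be the number unemployed. The labor force is E + U, and U/(E+U) = 0.0730.
So U = 0.0730 × 112.03 / (1 − 0.0730) = 8.1782 / 0.9270 ≈ 8.82 million.

About 8.82 million are unemployed.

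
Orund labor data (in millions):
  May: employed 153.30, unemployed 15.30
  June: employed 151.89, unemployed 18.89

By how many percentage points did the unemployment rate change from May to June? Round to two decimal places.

The unemployment rate changed by +1.99 percentage points.

May: labor force = 153.30 + 15.30 = 168.60; u = 15.30/168.60 = 9.07%.
June: labor force = 151.89 + 18.89 = 170.78; u = 18.89/170.78 = 11.06%.
Change = 11.06% − 9.07% = +1.99 pp.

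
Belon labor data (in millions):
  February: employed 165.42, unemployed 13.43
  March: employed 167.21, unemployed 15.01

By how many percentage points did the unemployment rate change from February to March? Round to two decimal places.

February: labor force = 165.42 + 13.43 = 178.85; u = 13.43/178.85 = 7.51%.
March: labor force = 167.21 + 15.01 = 182.22; u = 15.01/182.22 = 8.24%.
Change = 8.24% − 7.51% = +0.73 pp.

The unemployment rate changed by +0.73 percentage points.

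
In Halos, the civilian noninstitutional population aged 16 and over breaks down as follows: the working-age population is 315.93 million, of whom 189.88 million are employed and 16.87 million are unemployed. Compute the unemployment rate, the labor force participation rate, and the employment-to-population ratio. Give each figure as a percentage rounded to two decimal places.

Unemployment rate ≈ 8.16%; labor force participation rate ≈ 65.44%; employment-population ratio ≈ 60.10%.

Labor force = employed + unemployed = 189.88 + 16.87 = 206.75 million.
Unemployment rate = 16.87 / 206.75 = 8.16%.
Labor force participation rate = 206.75 / 315.93 = 65.44%.
Employment-population ratio = 189.88 / 315.93 = 60.10%.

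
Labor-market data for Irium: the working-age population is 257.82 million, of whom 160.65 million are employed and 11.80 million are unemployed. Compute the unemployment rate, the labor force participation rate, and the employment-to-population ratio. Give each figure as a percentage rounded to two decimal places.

Labor force = employed + unemployed = 160.65 + 11.80 = 172.45 million.
Unemployment rate = 11.80 / 172.45 = 6.84%.
Labor force participation rate = 172.45 / 257.82 = 66.89%.
Employment-population ratio = 160.65 / 257.82 = 62.31%.

Unemployment rate ≈ 6.84%; labor force participation rate ≈ 66.89%; employment-population ratio ≈ 62.31%.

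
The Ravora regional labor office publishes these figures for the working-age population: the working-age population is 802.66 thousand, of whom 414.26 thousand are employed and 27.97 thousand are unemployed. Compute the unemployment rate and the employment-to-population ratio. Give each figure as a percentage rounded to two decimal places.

Unemployment rate ≈ 6.32%; employment-population ratio ≈ 51.61%.

Labor force = employed + unemployed = 414.26 + 27.97 = 442.23 thousand.
Unemployment rate = 27.97 / 442.23 = 6.32%.
Employment-population ratio = 414.26 / 802.66 = 51.61%.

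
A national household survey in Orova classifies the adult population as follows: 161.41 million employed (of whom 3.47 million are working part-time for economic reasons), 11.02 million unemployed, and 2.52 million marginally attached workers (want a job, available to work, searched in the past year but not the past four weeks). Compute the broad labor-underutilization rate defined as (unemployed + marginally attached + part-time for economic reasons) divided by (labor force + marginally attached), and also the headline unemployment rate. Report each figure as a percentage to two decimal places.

Broad underutilization rate ≈ 9.72%; headline unemployment rate ≈ 6.39%.

Labor force = 161.41 + 11.02 = 172.43 million.
Numerator = 11.02 + 2.52 + 3.47 = 17.01 million.
Denominator = 172.43 + 2.52 = 174.95 million.
Broad rate = 17.01 / 174.95 = 9.72%.
Headline unemployment rate = 11.02 / 172.43 = 6.39%.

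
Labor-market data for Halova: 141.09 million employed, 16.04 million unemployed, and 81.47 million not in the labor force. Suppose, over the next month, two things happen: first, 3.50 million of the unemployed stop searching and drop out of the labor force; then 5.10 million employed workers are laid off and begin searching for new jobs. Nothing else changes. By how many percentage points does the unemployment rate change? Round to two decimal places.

The unemployment rate changes by +1.27 percentage points.

Initially, labor force = 141.09 + 16.04 = 157.13 million, so u = 16.04/157.13 = 10.21%.
After the first change, unemployed and labor force both fall by 3.50 → E = 141.09, U = 12.54, labor force = 153.63 million.
After the second change, employed falls and unemployed rises by 5.10; labor force unchanged → E = 135.99, U = 17.64, labor force = 153.63 million.
New unemployment rate = 17.64 / 153.63 = 11.48%.
Change = 11.48% − 10.21% = +1.27 percentage points.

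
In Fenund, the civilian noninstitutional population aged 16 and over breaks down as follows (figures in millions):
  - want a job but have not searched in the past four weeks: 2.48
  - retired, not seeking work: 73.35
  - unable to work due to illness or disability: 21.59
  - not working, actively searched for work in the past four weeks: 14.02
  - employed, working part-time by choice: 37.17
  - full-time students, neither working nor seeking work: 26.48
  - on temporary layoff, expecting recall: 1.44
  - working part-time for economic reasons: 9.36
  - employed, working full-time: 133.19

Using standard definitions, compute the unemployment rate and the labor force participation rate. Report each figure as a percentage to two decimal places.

Unemployment rate ≈ 7.92%; labor force participation rate ≈ 61.17%.

Employed = 37.17 + 9.36 + 133.19 = 179.72 million (anyone who worked, including part-time for economic reasons, counts as employed).
Unemployed = 14.02 + 1.44 = 15.46 million (jobless and actively searching, or on temporary layoff).
Labor force = 179.72 + 15.46 = 195.18 million.
Not in labor force = 2.48 + 73.35 + 21.59 + 26.48 = 123.90 million (those not working and not actively searching are outside the labor force — including those who want a job but have given up searching).
Civilian working-age population = 195.18 + 123.90 = 319.08 million.
Unemployment rate = 15.46 / 195.18 = 7.92%.
Labor force participation rate = 195.18 / 319.08 = 61.17%.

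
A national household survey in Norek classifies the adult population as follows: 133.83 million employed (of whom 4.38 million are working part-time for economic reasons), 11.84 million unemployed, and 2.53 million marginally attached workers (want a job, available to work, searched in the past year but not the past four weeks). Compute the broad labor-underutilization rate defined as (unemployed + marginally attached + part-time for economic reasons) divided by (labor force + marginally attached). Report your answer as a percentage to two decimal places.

Labor force = 133.83 + 11.84 = 145.67 million.
Numerator = 11.84 + 2.53 + 4.38 = 18.75 million.
Denominator = 145.67 + 2.53 = 148.20 million.
Broad rate = 18.75 / 148.20 = 12.65%.

Broad underutilization rate ≈ 12.65%.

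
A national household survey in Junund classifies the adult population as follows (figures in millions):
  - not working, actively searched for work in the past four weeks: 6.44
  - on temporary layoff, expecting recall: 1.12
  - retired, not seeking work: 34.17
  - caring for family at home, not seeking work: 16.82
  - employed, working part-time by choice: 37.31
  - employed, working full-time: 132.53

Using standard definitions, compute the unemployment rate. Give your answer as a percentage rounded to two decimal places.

Employed = 37.31 + 132.53 = 169.84 million.
Unemployed = 6.44 + 1.12 = 7.56 million (jobless and actively searching, or on temporary layoff).
Labor force = 169.84 + 7.56 = 177.40 million.
Unemployment rate = 7.56 / 177.40 = 4.26%.

Unemployment rate ≈ 4.26%.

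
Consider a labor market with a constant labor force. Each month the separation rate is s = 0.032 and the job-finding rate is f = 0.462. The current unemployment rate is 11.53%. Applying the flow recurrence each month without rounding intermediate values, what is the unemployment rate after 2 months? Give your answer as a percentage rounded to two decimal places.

Unemployment rate after two months ≈ 7.77%.

With a fixed labor force, u_{t+1} = u_t + s·(1−u_t) − f·u_t = u_t·(1−s−f) + s.
Here 1−s−f = 0.506 and s = 0.032.
u_1 = 0.115300 × 0.506 + 0.032 = 0.090342.
u_2 = 0.090342 × 0.506 + 0.032 = 0.077713.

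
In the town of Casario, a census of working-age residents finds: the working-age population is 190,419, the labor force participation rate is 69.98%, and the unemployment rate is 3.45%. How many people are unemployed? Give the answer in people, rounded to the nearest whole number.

Labor force = 0.6998 × 190,419 = 133,255.
Unemployed = 0.0345 × 133,255 ≈ 4,597.

About 4,597 are unemployed.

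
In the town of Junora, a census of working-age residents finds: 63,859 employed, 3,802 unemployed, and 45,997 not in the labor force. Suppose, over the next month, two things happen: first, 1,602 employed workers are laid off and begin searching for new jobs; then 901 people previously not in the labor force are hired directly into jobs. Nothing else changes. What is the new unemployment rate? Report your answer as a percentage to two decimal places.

Initially, labor force = 63,859 + 3,802 = 67,661, so u = 3,802/67,661 = 5.62%.
After the first change, employed falls and unemployed rises by 1,602; labor force unchanged → E = 62,257, U = 5,404, labor force = 67,661.
After the second change, employed and labor force both rise by 901; unemployed unchanged → E = 63,158, U = 5,404, labor force = 68,562.
New unemployment rate = 5,404 / 68,562 = 7.88%.

New unemployment rate ≈ 7.88%.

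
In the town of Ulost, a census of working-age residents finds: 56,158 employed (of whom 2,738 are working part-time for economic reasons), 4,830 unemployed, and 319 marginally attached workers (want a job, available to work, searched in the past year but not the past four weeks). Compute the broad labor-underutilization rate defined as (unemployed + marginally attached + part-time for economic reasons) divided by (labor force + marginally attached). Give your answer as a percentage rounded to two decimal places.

Broad underutilization rate ≈ 12.86%.

Labor force = 56,158 + 4,830 = 60,988.
Numerator = 4,830 + 319 + 2,738 = 7,887.
Denominator = 60,988 + 319 = 61,307.
Broad rate = 7,887 / 61,307 = 12.86%.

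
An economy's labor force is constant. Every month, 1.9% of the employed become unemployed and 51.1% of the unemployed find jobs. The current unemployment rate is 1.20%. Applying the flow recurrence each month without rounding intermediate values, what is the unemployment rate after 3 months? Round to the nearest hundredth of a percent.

With a fixed labor force, u_{t+1} = u_t + s·(1−u_t) − f·u_t = u_t·(1−s−f) + s.
Here 1−s−f = 0.470 and s = 0.019.
u_1 = 0.012000 × 0.470 + 0.019 = 0.024640.
u_2 = 0.024640 × 0.470 + 0.019 = 0.030581.
u_3 = 0.030581 × 0.470 + 0.019 = 0.033373.

Unemployment rate after three months ≈ 3.34%.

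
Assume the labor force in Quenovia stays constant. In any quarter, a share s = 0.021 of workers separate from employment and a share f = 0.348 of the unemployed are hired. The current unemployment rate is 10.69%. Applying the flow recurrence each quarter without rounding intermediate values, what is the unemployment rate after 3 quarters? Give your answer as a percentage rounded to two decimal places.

Unemployment rate after three quarters ≈ 6.95%.

With a fixed labor force, u_{t+1} = u_t + s·(1−u_t) − f·u_t = u_t·(1−s−f) + s.
Here 1−s−f = 0.631 and s = 0.021.
u_1 = 0.106900 × 0.631 + 0.021 = 0.088454.
u_2 = 0.088454 × 0.631 + 0.021 = 0.076814.
u_3 = 0.076814 × 0.631 + 0.021 = 0.069470.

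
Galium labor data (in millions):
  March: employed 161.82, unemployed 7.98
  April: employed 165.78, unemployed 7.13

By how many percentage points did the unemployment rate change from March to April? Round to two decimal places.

March: labor force = 161.82 + 7.98 = 169.80; u = 7.98/169.80 = 4.70%.
April: labor force = 165.78 + 7.13 = 172.91; u = 7.13/172.91 = 4.12%.
Change = 4.12% − 4.70% = −0.58 pp.

The unemployment rate changed by −0.58 percentage points.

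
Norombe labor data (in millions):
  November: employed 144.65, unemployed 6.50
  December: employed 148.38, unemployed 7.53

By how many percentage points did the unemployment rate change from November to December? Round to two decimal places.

The unemployment rate changed by +0.53 percentage points.

November: labor force = 144.65 + 6.50 = 151.15; u = 6.50/151.15 = 4.30%.
December: labor force = 148.38 + 7.53 = 155.91; u = 7.53/155.91 = 4.83%.
Change = 4.83% − 4.30% = +0.53 pp.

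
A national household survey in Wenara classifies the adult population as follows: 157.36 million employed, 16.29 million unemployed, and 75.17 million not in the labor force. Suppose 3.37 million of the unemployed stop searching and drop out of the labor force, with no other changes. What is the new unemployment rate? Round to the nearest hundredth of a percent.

New unemployment rate ≈ 7.59%.

Initially, labor force = 157.36 + 16.29 = 173.65 million, so u = 16.29/173.65 = 9.38%.
After the change, unemployed and labor force both fall by 3.37 → E = 157.36, U = 12.92, labor force = 170.28 million.
New unemployment rate = 12.92 / 170.28 = 7.59%.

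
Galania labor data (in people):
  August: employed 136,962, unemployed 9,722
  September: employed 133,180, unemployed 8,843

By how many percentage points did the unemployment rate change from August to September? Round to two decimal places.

The unemployment rate changed by −0.40 percentage points.

August: labor force = 136,962 + 9,722 = 146,684; u = 9,722/146,684 = 6.63%.
September: labor force = 133,180 + 8,843 = 142,023; u = 8,843/142,023 = 6.23%.
Change = 6.23% − 6.63% = −0.40 pp.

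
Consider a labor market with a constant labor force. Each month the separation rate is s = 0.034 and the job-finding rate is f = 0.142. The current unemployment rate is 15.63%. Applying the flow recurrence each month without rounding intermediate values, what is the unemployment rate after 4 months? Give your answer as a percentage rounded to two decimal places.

With a fixed labor force, u_{t+1} = u_t + s·(1−u_t) − f·u_t = u_t·(1−s−f) + s.
Here 1−s−f = 0.824 and s = 0.034.
u_1 = 0.156300 × 0.824 + 0.034 = 0.162791.
u_2 = 0.162791 × 0.824 + 0.034 = 0.168140.
u_3 = 0.168140 × 0.824 + 0.034 = 0.172547.
u_4 = 0.172547 × 0.824 + 0.034 = 0.176179.

Unemployment rate after four months ≈ 17.62%.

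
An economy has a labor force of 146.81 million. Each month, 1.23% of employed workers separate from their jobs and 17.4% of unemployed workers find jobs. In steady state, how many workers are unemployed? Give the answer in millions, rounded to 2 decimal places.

About 9.69 million are unemployed in steady state.

Steady-state unemployment rate u* = s/(s+f) = 1.23/(1.23+17.4) = 0.066023.
Unemployed = u* × labor force = 0.066023 × 146.81 ≈ 9.69 million.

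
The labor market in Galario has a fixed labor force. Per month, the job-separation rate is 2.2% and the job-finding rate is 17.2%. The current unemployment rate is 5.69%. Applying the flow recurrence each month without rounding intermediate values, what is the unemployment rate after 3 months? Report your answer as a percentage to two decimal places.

With a fixed labor force, u_{t+1} = u_t + s·(1−u_t) − f·u_t = u_t·(1−s−f) + s.
Here 1−s−f = 0.806 and s = 0.022.
u_1 = 0.056900 × 0.806 + 0.022 = 0.067861.
u_2 = 0.067861 × 0.806 + 0.022 = 0.076696.
u_3 = 0.076696 × 0.806 + 0.022 = 0.083817.

Unemployment rate after three months ≈ 8.38%.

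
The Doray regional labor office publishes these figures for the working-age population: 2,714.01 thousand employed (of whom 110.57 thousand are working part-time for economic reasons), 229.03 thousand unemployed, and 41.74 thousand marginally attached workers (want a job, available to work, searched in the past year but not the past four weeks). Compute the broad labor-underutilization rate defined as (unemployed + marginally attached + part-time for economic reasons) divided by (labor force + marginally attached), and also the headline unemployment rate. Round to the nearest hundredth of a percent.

Broad underutilization rate ≈ 12.78%; headline unemployment rate ≈ 7.78%.

Labor force = 2,714.01 + 229.03 = 2,943.04 thousand.
Numerator = 229.03 + 41.74 + 110.57 = 381.34 thousand.
Denominator = 2,943.04 + 41.74 = 2,984.78 thousand.
Broad rate = 381.34 / 2,984.78 = 12.78%.
Headline unemployment rate = 229.03 / 2,943.04 = 7.78%.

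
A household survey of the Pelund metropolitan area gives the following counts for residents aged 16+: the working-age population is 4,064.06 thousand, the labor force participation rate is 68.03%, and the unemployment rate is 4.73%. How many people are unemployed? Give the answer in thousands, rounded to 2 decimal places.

About 130.77 thousand are unemployed.

Labor force = 0.6803 × 4,064.06 = 2,764.78 thousand.
Unemployed = 0.0473 × 2,764.78 ≈ 130.77 thousand.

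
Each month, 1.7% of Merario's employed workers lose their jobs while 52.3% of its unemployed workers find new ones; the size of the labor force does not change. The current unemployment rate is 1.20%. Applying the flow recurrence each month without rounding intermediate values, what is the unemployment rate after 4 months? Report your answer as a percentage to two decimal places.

With a fixed labor force, u_{t+1} = u_t + s·(1−u_t) − f·u_t = u_t·(1−s−f) + s.
Here 1−s−f = 0.460 and s = 0.017.
u_1 = 0.012000 × 0.460 + 0.017 = 0.022520.
u_2 = 0.022520 × 0.460 + 0.017 = 0.027359.
u_3 = 0.027359 × 0.460 + 0.017 = 0.029585.
u_4 = 0.029585 × 0.460 + 0.017 = 0.030609.

Unemployment rate after four months ≈ 3.06%.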